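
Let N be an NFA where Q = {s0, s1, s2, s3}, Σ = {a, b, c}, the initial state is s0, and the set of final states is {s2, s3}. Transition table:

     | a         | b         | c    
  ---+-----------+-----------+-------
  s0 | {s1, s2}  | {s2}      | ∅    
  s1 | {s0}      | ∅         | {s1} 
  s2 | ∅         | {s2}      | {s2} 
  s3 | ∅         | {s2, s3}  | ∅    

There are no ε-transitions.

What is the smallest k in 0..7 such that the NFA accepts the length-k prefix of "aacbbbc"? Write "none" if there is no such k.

Start in {s0}.
Read 'a': s0→{s1, s2}; now {s1, s2}.
None of the earlier sets intersect F, but {s1, s2} does.

1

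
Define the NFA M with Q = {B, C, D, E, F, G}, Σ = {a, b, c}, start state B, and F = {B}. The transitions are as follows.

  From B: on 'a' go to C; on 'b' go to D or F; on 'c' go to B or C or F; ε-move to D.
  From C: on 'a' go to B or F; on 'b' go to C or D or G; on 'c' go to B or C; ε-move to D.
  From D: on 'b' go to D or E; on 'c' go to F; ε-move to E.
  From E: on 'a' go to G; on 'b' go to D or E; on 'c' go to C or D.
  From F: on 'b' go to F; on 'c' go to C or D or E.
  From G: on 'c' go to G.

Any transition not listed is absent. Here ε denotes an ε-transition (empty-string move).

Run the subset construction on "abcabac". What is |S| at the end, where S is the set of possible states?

6

Start: ε-closure({B}) = {B, D, E}.
Read 'a': {B, D, E} → {C, D, E, G}.
Read 'b': {C, D, E, G} → {C, D, E, G}.
Read 'c': {C, D, E, G} → {B, C, D, E, F, G}.
Read 'a': {B, C, D, E, F, G} → {B, C, D, E, F, G}.
Read 'b': {B, C, D, E, F, G} → {C, D, E, F, G}.
Read 'a': {C, D, E, F, G} → {B, D, E, F, G}.
Read 'c': {B, D, E, F, G} → {B, C, D, E, F, G}.
That set has 6 states.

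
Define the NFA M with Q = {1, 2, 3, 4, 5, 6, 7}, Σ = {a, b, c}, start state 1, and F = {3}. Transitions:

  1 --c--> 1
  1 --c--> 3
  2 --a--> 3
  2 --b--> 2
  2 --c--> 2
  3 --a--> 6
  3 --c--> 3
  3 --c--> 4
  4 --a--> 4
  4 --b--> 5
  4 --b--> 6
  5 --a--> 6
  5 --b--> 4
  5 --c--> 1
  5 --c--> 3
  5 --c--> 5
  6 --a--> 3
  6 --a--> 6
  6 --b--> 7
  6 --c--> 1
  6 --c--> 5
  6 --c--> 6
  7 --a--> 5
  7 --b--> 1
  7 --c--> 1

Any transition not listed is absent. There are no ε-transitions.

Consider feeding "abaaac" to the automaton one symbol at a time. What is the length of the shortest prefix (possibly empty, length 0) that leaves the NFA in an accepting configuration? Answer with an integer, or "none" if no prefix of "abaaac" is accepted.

Start in {1}.
Read 'a': 1→∅; now ∅.
The set is empty and remains empty for the remaining 5 symbols.
No reachable set along the way intersects F.

none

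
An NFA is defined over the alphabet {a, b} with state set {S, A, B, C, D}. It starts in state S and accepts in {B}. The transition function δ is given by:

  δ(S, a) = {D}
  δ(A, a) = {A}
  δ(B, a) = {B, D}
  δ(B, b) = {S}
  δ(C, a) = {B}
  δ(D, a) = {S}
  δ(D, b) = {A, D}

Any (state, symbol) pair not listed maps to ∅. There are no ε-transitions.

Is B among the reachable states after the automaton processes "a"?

Start in {S}.
Read 'a': S→{D}; now {D}.
State B is not in {D}.

No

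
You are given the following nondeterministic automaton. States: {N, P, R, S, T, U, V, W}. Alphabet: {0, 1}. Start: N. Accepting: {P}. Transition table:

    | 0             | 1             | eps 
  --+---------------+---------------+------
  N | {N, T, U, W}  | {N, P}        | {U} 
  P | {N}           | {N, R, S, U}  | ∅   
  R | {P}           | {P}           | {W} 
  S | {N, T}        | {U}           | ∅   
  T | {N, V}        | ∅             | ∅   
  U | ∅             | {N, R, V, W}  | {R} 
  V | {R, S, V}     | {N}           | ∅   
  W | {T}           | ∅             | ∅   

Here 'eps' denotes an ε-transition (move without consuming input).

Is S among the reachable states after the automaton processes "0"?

Start: ε-closure({N}) = {N, R, U, W}.
Read '0': N→{N, T, U, W}, R→{P}, U→∅, W→{T}; union {N, P, T, U, W}; ε-closure = {N, P, R, T, U, W}.
State S is not in {N, P, R, T, U, W}.

No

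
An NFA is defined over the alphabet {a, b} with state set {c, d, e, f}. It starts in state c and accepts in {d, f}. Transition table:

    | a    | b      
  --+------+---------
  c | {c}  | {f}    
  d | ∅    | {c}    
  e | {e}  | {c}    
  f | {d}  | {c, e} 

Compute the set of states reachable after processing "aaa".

{c}

Start in {c}.
Read 'a': c→{c}; now {c}.
Read 'a': c→{c}; now {c}.
Read 'a': c→{c}; now {c}.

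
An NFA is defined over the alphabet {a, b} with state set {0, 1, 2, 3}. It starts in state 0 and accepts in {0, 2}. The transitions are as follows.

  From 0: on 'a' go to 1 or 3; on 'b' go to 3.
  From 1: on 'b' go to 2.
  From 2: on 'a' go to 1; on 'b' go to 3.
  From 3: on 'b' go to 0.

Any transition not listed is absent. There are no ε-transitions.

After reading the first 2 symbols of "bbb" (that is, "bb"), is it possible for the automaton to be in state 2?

No

Start in {0}.
Read 'b': {0} → {3}.
Read 'b': {3} → {0}.
State 2 is not in {0}.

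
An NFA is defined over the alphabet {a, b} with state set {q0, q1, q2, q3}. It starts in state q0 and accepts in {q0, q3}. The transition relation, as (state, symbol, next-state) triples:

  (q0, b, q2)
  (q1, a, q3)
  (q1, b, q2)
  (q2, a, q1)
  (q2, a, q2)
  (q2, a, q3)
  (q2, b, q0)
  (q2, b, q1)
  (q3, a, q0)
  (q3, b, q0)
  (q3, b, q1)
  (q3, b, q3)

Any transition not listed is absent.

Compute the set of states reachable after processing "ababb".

Start in {q0}.
Read 'a': {q0} → ∅.
The set is empty and remains empty for the remaining 4 symbols.

∅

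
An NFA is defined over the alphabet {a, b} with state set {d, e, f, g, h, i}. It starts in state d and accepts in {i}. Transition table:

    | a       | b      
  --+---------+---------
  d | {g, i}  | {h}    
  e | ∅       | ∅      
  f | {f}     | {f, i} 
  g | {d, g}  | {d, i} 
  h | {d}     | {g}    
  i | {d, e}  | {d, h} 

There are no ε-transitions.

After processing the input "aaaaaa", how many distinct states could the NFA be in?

Start in {d}.
Read 'a': {d} → {g, i}.
Read 'a': {g, i} → {d, e, g}.
Read 'a': {d, e, g} → {d, g, i}.
Read 'a': {d, g, i} → {d, e, g, i}.
Read 'a': {d, e, g, i} → {d, e, g, i}.
Read 'a': {d, e, g, i} → {d, e, g, i}.
That set has 4 states.

4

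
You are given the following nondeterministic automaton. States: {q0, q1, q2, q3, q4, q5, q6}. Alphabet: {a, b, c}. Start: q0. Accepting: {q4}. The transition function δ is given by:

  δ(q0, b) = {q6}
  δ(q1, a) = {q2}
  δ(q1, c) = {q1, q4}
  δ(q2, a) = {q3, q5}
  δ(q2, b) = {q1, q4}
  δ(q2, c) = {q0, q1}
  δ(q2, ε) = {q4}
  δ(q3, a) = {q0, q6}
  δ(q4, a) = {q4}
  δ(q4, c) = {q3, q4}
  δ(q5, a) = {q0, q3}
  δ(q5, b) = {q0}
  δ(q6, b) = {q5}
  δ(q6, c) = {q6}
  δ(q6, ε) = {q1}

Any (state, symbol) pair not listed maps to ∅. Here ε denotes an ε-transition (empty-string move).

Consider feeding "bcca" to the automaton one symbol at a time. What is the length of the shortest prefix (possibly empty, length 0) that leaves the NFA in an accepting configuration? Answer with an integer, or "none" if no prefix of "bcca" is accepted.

2

Start in {q0}.
Read 'b': {q0} → {q1, q6}.
Read 'c': {q1, q6} → {q1, q4, q6}.
None of the earlier sets intersect F, but {q1, q4, q6} does.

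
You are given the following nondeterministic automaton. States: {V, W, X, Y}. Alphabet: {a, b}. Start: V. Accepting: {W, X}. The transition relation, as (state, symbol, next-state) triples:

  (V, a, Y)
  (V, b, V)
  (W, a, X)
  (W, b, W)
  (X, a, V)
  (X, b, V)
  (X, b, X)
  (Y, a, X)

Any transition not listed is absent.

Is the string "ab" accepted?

No

Start in {V}.
Read 'a': V→{Y}; now {Y}.
Read 'b': Y→∅; now ∅.
The final set ∅ contains no accepting state.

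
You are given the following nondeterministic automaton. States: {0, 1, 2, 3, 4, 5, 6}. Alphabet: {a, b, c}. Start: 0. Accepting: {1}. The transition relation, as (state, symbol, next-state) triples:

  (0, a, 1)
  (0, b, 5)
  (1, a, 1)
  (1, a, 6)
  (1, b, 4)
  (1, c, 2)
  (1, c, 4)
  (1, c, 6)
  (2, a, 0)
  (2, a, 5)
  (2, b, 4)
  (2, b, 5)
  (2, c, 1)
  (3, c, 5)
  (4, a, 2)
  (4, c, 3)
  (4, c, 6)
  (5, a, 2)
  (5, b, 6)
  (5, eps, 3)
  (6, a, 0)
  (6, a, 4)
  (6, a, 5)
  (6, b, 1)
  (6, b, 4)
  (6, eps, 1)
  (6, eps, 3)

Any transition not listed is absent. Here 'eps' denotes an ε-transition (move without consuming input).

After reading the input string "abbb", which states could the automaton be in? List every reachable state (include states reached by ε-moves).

Start in {0}.
Read 'a': 0→{1}; now {1}.
Read 'b': 1→{4}; now {4}.
Read 'b': 4→∅; now ∅.
The set is empty and remains empty for the remaining 1 symbol.

∅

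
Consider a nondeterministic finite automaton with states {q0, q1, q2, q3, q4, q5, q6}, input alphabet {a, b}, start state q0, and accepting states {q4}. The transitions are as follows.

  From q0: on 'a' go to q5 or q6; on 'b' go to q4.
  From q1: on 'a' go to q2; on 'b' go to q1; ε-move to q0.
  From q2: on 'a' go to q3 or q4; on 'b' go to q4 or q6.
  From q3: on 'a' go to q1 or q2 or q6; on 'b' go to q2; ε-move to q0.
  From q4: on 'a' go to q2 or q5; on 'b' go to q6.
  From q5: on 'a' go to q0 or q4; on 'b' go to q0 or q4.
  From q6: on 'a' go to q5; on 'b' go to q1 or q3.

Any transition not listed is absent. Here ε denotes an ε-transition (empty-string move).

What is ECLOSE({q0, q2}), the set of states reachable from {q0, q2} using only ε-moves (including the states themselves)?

{q0, q2}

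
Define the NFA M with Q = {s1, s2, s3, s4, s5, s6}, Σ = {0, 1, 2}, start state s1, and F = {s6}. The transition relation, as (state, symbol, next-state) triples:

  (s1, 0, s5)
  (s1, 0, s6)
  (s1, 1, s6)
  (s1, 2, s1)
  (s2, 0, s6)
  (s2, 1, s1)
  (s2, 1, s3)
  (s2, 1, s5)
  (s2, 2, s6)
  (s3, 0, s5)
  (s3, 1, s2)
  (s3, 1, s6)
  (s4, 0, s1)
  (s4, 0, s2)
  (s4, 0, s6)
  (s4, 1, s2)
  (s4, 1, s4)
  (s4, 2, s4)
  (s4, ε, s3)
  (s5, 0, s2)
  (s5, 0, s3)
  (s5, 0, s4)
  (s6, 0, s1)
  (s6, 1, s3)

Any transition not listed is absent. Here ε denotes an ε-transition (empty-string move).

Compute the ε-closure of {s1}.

{s1}

Begin with {s1}.
No ε-moves leave this set, so the closure equals the set itself.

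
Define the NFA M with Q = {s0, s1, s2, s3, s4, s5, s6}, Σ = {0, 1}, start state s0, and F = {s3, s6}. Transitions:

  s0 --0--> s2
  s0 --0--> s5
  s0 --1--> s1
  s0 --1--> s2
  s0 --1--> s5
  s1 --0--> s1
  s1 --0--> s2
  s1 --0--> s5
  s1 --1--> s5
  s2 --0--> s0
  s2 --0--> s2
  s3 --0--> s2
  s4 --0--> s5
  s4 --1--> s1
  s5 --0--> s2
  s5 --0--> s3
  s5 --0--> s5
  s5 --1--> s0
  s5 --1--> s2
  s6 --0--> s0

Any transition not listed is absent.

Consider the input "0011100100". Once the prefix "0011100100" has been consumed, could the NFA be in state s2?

Start in {s0}.
Read '0': s0→{s2, s5}; now {s2, s5}.
Read '0': s2→{s0, s2}, s5→{s2, s3, s5}; now {s0, s2, s3, s5}.
Read '1': s0→{s1, s2, s5}, s2→∅, s3→∅, s5→{s0, s2}; now {s0, s1, s2, s5}.
Read '1': s0→{s1, s2, s5}, s1→{s5}, s2→∅, s5→{s0, s2}; now {s0, s1, s2, s5}.
Read '1': s0→{s1, s2, s5}, s1→{s5}, s2→∅, s5→{s0, s2}; now {s0, s1, s2, s5}.
Read '0': s0→{s2, s5}, s1→{s1, s2, s5}, s2→{s0, s2}, s5→{s2, s3, s5}; now {s0, s1, s2, s3, s5}.
Read '0': s0→{s2, s5}, s1→{s1, s2, s5}, s2→{s0, s2}, s3→{s2}, s5→{s2, s3, s5}; now {s0, s1, s2, s3, s5}.
Read '1': s0→{s1, s2, s5}, s1→{s5}, s2→∅, s3→∅, s5→{s0, s2}; now {s0, s1, s2, s5}.
Read '0': s0→{s2, s5}, s1→{s1, s2, s5}, s2→{s0, s2}, s5→{s2, s3, s5}; now {s0, s1, s2, s3, s5}.
Read '0': s0→{s2, s5}, s1→{s1, s2, s5}, s2→{s0, s2}, s3→{s2}, s5→{s2, s3, s5}; now {s0, s1, s2, s3, s5}.
State s2 is in {s0, s1, s2, s3, s5}.

Yes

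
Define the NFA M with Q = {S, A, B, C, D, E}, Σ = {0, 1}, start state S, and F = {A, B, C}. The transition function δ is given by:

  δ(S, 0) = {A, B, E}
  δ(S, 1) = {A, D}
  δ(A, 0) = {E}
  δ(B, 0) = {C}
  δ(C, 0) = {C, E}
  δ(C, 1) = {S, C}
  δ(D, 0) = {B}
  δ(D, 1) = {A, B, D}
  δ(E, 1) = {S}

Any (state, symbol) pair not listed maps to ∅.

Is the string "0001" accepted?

Start in {S}.
Read '0': {S} → {A, B, E}.
Read '0': {A, B, E} → {C, E}.
Read '0': {C, E} → {C, E}.
Read '1': {C, E} → {S, C}.
The final set {S, C} contains the accepting state C.

Yes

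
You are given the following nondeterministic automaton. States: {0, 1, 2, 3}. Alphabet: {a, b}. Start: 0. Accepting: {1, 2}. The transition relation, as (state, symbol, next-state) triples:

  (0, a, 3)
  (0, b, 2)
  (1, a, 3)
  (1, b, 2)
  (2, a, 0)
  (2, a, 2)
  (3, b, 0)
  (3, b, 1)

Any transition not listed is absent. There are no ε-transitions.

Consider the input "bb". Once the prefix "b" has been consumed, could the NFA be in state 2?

Yes

Start in {0}.
Read 'b': {0} → {2}.
State 2 is in {2}.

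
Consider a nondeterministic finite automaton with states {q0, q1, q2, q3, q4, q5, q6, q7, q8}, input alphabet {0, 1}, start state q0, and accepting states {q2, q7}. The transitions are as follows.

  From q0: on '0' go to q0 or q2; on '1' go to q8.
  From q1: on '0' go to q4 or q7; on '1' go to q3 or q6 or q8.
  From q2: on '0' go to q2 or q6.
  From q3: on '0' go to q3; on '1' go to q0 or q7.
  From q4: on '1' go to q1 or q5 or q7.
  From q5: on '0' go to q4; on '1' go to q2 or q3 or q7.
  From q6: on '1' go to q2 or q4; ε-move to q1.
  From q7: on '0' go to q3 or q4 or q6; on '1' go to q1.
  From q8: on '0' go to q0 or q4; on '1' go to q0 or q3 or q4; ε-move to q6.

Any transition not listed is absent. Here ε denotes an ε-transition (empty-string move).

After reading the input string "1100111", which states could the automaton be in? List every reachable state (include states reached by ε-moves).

Start in {q0}.
Read '1': q0→{q8}; union {q8}; ε-closure = {q1, q6, q8}.
Read '1': q1→{q3, q6, q8}, q6→{q2, q4}, q8→{q0, q3, q4}; union {q0, q2, q3, q4, q6, q8}; ε-closure = {q0, q1, q2, q3, q4, q6, q8}.
Read '0': q0→{q0, q2}, q1→{q4, q7}, q2→{q2, q6}, q3→{q3}, q4→∅, q6→∅, q8→{q0, q4}; union {q0, q2, q3, q4, q6, q7}; ε-closure = {q0, q1, q2, q3, q4, q6, q7}.
Read '0': q0→{q0, q2}, q1→{q4, q7}, q2→{q2, q6}, q3→{q3}, q4→∅, q6→∅, q7→{q3, q4, q6}; union {q0, q2, q3, q4, q6, q7}; ε-closure = {q0, q1, q2, q3, q4, q6, q7}.
Read '1': q0→{q8}, q1→{q3, q6, q8}, q2→∅, q3→{q0, q7}, q4→{q1, q5, q7}, q6→{q2, q4}, q7→{q1}; now {q0, q1, q2, q3, q4, q5, q6, q7, q8}.
Read '1': q0→{q8}, q1→{q3, q6, q8}, q2→∅, q3→{q0, q7}, q4→{q1, q5, q7}, q5→{q2, q3, q7}, q6→{q2, q4}, q7→{q1}, q8→{q0, q3, q4}; now {q0, q1, q2, q3, q4, q5, q6, q7, q8}.
Read '1': q0→{q8}, q1→{q3, q6, q8}, q2→∅, q3→{q0, q7}, q4→{q1, q5, q7}, q5→{q2, q3, q7}, q6→{q2, q4}, q7→{q1}, q8→{q0, q3, q4}; now {q0, q1, q2, q3, q4, q5, q6, q7, q8}.

{q0, q1, q2, q3, q4, q5, q6, q7, q8}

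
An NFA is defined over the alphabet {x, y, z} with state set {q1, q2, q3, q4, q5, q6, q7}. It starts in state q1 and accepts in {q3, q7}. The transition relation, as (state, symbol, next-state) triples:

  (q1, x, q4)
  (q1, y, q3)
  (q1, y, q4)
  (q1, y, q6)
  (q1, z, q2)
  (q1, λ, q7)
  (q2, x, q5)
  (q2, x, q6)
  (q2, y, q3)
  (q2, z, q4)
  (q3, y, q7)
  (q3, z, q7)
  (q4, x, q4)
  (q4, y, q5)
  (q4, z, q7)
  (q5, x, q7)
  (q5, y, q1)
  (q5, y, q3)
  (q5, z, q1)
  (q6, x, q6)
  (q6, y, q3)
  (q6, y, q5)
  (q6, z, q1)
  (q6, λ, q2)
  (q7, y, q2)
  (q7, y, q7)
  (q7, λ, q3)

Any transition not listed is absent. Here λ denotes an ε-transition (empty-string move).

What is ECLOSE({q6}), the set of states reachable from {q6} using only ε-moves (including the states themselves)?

Begin with {q6}.
ε-move q6 → q2; add q2.

{q2, q6}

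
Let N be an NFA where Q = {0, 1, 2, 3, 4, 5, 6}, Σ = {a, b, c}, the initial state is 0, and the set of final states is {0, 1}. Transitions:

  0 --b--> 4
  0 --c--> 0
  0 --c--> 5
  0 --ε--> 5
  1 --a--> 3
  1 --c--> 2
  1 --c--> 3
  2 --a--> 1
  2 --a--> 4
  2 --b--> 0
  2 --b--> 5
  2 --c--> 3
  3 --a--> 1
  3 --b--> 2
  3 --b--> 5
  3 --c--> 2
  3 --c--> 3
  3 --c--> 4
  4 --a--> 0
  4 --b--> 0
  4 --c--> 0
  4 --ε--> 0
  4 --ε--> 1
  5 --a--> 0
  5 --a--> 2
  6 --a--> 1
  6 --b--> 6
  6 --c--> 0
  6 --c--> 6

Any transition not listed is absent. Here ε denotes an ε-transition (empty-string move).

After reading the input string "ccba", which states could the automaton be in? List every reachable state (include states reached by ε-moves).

{0, 2, 3, 5}

Start: ε-closure({0}) = {0, 5}.
Read 'c': {0, 5} → {0, 5}.
Read 'c': {0, 5} → {0, 5}.
Read 'b': {0, 5} → {0, 1, 4, 5}.
Read 'a': {0, 1, 4, 5} → {0, 2, 3, 5}.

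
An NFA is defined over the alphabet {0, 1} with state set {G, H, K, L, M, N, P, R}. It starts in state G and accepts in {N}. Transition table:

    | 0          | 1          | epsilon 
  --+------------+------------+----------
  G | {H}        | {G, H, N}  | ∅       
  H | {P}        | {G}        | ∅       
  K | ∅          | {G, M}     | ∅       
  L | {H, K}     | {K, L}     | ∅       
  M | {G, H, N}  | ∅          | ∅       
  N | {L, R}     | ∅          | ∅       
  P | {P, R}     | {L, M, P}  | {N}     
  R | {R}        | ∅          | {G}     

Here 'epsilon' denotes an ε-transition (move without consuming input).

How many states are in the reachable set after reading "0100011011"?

7

Start in {G}.
Read '0': G→{H}; now {H}.
Read '1': H→{G}; now {G}.
Read '0': G→{H}; now {H}.
Read '0': H→{P}; union {P}; ε-closure = {N, P}.
Read '0': N→{L, R}, P→{P, R}; union {L, P, R}; ε-closure = {G, L, N, P, R}.
Read '1': G→{G, H, N}, L→{K, L}, N→∅, P→{L, M, P}, R→∅; now {G, H, K, L, M, N, P}.
Read '1': G→{G, H, N}, H→{G}, K→{G, M}, L→{K, L}, M→∅, N→∅, P→{L, M, P}; now {G, H, K, L, M, N, P}.
Read '0': G→{H}, H→{P}, K→∅, L→{H, K}, M→{G, H, N}, N→{L, R}, P→{P, R}; now {G, H, K, L, N, P, R}.
Read '1': G→{G, H, N}, H→{G}, K→{G, M}, L→{K, L}, N→∅, P→{L, M, P}, R→∅; now {G, H, K, L, M, N, P}.
Read '1': G→{G, H, N}, H→{G}, K→{G, M}, L→{K, L}, M→∅, N→∅, P→{L, M, P}; now {G, H, K, L, M, N, P}.
That set has 7 states.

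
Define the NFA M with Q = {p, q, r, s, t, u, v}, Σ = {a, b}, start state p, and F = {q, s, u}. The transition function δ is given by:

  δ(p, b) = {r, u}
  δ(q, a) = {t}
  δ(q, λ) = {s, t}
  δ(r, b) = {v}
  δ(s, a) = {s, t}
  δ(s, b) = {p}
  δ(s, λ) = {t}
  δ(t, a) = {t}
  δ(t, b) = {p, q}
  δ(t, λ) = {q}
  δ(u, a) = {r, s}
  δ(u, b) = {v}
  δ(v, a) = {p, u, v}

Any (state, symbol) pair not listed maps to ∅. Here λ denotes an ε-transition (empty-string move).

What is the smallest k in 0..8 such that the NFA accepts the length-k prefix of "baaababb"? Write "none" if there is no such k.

1

Start in {p}.
Read 'b': p→{r, u}; now {r, u}.
None of the earlier sets intersect F, but {r, u} does.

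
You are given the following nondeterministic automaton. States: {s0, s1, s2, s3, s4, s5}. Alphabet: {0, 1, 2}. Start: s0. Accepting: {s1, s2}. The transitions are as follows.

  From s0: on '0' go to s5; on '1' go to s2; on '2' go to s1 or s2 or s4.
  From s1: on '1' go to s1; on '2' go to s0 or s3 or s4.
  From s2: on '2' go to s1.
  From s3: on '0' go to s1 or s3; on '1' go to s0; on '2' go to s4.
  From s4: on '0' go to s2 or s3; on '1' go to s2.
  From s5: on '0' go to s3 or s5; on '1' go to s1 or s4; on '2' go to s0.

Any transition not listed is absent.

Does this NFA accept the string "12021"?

No

Start in {s0}.
Read '1': {s0} → {s2}.
Read '2': {s2} → {s1}.
Read '0': {s1} → ∅.
The set is empty and remains empty for the remaining 2 symbols.
The final set ∅ contains no accepting state.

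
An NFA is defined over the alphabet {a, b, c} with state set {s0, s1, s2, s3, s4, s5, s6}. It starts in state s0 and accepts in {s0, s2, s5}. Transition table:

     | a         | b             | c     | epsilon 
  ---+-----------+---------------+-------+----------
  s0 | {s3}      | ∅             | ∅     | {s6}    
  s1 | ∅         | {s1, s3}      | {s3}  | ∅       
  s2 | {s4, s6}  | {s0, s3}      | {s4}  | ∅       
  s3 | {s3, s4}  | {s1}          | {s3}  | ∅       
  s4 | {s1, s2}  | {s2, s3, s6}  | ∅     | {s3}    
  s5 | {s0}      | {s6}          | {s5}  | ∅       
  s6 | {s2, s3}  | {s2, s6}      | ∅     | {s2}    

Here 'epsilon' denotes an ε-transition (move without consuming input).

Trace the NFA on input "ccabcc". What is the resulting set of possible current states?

Start: ε-closure({s0}) = {s0, s2, s6}.
Read 'c': s0→∅, s2→{s4}, s6→∅; union {s4}; ε-closure = {s3, s4}.
Read 'c': s3→{s3}, s4→∅; now {s3}.
Read 'a': s3→{s3, s4}; now {s3, s4}.
Read 'b': s3→{s1}, s4→{s2, s3, s6}; now {s1, s2, s3, s6}.
Read 'c': s1→{s3}, s2→{s4}, s3→{s3}, s6→∅; now {s3, s4}.
Read 'c': s3→{s3}, s4→∅; now {s3}.

{s3}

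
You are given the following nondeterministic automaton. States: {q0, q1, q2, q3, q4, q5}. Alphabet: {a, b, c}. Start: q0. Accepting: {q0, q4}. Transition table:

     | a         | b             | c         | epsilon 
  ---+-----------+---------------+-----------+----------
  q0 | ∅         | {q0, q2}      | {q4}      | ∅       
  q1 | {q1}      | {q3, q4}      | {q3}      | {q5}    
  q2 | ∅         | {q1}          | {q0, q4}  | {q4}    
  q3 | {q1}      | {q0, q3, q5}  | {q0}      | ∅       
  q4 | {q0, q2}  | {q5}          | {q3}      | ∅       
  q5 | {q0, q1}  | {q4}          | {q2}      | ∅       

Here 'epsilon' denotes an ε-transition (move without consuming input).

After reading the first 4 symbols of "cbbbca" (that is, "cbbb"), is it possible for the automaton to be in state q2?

Start in {q0}.
Read 'c': q0→{q4}; now {q4}.
Read 'b': q4→{q5}; now {q5}.
Read 'b': q5→{q4}; now {q4}.
Read 'b': q4→{q5}; now {q5}.
State q2 is not in {q5}.

No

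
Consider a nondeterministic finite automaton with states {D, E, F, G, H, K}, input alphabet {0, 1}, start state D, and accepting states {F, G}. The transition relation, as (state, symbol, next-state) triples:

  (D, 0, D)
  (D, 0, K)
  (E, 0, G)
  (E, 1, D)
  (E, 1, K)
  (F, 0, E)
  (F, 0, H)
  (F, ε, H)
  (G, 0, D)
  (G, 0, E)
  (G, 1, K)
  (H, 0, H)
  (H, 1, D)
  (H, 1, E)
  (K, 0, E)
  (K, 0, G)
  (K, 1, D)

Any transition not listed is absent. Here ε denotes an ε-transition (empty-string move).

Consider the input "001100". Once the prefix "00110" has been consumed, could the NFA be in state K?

Yes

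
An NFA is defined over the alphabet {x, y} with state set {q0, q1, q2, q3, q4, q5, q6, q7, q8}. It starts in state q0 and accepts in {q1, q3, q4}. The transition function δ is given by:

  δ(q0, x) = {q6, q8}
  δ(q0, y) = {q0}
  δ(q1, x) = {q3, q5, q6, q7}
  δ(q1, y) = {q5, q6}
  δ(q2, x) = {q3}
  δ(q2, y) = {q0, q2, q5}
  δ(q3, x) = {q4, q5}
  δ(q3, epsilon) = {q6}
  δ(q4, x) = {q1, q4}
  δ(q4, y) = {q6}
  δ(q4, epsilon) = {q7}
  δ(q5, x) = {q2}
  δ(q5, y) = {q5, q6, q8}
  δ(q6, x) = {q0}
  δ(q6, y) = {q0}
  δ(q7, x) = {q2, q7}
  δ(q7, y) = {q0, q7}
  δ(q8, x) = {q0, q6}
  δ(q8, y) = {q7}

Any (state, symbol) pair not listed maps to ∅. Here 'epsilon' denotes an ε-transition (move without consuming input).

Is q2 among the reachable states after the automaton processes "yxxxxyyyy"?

Start in {q0}.
Read 'y': {q0} → {q0}.
Read 'x': {q0} → {q6, q8}.
Read 'x': {q6, q8} → {q0, q6}.
Read 'x': {q0, q6} → {q0, q6, q8}.
Read 'x': {q0, q6, q8} → {q0, q6, q8}.
Read 'y': {q0, q6, q8} → {q0, q7}.
Read 'y': {q0, q7} → {q0, q7}.
Read 'y': {q0, q7} → {q0, q7}.
Read 'y': {q0, q7} → {q0, q7}.
State q2 is not in {q0, q7}.

No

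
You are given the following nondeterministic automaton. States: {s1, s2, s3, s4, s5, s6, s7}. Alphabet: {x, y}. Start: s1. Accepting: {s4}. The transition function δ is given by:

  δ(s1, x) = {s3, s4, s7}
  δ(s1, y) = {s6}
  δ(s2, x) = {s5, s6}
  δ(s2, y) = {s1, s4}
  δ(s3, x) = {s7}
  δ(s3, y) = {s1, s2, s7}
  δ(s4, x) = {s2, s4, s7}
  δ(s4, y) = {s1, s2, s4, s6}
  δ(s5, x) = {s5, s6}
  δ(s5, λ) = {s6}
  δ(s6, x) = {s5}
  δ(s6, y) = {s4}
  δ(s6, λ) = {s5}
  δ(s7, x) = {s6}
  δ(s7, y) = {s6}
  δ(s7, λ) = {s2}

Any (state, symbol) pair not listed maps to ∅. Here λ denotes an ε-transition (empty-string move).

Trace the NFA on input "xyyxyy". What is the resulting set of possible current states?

{s1, s2, s4, s5, s6}

Start in {s1}.
Read 'x': s1→{s3, s4, s7}; union {s3, s4, s7}; ε-closure = {s2, s3, s4, s7}.
Read 'y': s2→{s1, s4}, s3→{s1, s2, s7}, s4→{s1, s2, s4, s6}, s7→{s6}; union {s1, s2, s4, s6, s7}; ε-closure = {s1, s2, s4, s5, s6, s7}.
Read 'y': s1→{s6}, s2→{s1, s4}, s4→{s1, s2, s4, s6}, s5→∅, s6→{s4}, s7→{s6}; union {s1, s2, s4, s6}; ε-closure = {s1, s2, s4, s5, s6}.
Read 'x': s1→{s3, s4, s7}, s2→{s5, s6}, s4→{s2, s4, s7}, s5→{s5, s6}, s6→{s5}; now {s2, s3, s4, s5, s6, s7}.
Read 'y': s2→{s1, s4}, s3→{s1, s2, s7}, s4→{s1, s2, s4, s6}, s5→∅, s6→{s4}, s7→{s6}; union {s1, s2, s4, s6, s7}; ε-closure = {s1, s2, s4, s5, s6, s7}.
Read 'y': s1→{s6}, s2→{s1, s4}, s4→{s1, s2, s4, s6}, s5→∅, s6→{s4}, s7→{s6}; union {s1, s2, s4, s6}; ε-closure = {s1, s2, s4, s5, s6}.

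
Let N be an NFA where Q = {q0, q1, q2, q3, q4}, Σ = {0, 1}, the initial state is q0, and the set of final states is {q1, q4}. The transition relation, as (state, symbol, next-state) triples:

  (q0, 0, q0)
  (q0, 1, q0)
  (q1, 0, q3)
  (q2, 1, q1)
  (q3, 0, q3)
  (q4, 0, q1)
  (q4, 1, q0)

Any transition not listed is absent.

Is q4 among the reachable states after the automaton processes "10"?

No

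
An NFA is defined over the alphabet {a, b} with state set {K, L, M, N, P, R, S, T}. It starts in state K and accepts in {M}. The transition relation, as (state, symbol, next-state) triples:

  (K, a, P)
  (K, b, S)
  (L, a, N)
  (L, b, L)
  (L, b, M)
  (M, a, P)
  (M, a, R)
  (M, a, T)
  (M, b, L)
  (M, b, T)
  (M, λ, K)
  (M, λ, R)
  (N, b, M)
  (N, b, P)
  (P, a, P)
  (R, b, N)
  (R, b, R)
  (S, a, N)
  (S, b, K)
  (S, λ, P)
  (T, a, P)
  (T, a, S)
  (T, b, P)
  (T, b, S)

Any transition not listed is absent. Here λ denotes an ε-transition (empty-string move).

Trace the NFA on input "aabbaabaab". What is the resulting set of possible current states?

∅

Start in {K}.
Read 'a': {K} → {P}.
Read 'a': {P} → {P}.
Read 'b': {P} → ∅.
The set is empty and remains empty for the remaining 7 symbols.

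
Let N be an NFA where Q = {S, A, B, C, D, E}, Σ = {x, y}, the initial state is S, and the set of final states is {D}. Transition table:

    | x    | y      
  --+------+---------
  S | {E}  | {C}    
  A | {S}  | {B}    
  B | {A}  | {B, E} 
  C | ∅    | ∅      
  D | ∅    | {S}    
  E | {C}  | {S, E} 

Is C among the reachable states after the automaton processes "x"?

No

Start in {S}.
Read 'x': S→{E}; now {E}.
State C is not in {E}.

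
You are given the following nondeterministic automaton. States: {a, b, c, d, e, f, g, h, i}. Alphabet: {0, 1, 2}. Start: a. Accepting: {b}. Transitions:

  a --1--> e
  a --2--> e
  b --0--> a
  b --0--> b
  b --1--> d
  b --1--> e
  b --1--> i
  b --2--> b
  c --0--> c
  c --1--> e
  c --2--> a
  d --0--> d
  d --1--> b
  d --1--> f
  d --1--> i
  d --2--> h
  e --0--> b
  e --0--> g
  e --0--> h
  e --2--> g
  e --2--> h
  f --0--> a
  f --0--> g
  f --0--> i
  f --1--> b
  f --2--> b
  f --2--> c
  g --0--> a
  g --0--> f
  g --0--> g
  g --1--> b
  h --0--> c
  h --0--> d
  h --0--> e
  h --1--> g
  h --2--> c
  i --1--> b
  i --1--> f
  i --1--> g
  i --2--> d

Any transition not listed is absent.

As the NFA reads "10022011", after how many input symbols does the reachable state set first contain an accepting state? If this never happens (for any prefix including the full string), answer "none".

2

Start in {a}.
Read '1': {a} → {e}.
Read '0': {e} → {b, g, h}.
None of the earlier sets intersect F, but {b, g, h} does.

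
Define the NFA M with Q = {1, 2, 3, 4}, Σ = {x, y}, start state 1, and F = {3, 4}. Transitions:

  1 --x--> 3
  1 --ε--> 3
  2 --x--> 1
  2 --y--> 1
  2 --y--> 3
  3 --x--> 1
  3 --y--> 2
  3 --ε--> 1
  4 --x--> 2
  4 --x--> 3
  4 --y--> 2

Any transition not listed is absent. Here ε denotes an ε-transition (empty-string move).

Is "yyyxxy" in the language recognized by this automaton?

No

Start: ε-closure({1}) = {1, 3}.
Read 'y': {1, 3} → {2}.
Read 'y': {2} → {1, 3}.
Read 'y': {1, 3} → {2}.
Read 'x': {2} → {1, 3}.
Read 'x': {1, 3} → {1, 3}.
Read 'y': {1, 3} → {2}.
The final set {2} contains no accepting state.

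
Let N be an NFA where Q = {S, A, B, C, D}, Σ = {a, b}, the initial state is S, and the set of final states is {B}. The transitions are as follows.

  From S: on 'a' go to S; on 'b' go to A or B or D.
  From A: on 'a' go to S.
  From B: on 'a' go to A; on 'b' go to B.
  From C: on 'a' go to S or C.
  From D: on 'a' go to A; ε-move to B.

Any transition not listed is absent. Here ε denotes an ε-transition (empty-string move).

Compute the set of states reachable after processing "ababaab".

{A, B, D}

Start in {S}.
Read 'a': S→{S}; now {S}.
Read 'b': S→{A, B, D}; now {A, B, D}.
Read 'a': A→{S}, B→{A}, D→{A}; now {S, A}.
Read 'b': S→{A, B, D}, A→∅; now {A, B, D}.
Read 'a': A→{S}, B→{A}, D→{A}; now {S, A}.
Read 'a': S→{S}, A→{S}; now {S}.
Read 'b': S→{A, B, D}; now {A, B, D}.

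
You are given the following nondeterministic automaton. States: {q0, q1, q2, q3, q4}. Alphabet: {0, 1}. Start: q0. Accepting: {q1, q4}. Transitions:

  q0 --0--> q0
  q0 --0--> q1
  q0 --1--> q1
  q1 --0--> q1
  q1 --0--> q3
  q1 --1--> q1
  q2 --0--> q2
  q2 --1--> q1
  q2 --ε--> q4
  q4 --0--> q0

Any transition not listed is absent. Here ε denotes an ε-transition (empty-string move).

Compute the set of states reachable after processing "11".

{q1}

Start in {q0}.
Read '1': {q0} → {q1}.
Read '1': {q1} → {q1}.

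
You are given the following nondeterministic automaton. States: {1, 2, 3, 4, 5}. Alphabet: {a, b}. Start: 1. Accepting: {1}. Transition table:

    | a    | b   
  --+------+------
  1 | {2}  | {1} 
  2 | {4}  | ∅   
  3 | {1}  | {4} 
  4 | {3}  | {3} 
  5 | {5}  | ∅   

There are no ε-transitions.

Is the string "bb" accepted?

Yes

Start in {1}.
Read 'b': {1} → {1}.
Read 'b': {1} → {1}.
The final set {1} contains the accepting state 1.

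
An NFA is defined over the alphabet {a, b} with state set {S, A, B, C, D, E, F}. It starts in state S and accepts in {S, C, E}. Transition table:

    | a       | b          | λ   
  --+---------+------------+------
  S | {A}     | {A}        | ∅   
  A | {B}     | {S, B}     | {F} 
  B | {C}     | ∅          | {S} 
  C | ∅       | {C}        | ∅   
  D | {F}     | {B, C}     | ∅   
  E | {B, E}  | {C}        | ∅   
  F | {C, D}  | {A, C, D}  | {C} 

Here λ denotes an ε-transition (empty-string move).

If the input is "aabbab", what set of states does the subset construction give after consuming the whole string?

{S, A, B, C, D, F}

Start in {S}.
Read 'a': S→{A}; union {A}; ε-closure = {A, C, F}.
Read 'a': A→{B}, C→∅, F→{C, D}; union {B, C, D}; ε-closure = {S, B, C, D}.
Read 'b': S→{A}, B→∅, C→{C}, D→{B, C}; union {A, B, C}; ε-closure = {S, A, B, C, F}.
Read 'b': S→{A}, A→{S, B}, B→∅, C→{C}, F→{A, C, D}; union {S, A, B, C, D}; ε-closure = {S, A, B, C, D, F}.
Read 'a': S→{A}, A→{B}, B→{C}, C→∅, D→{F}, F→{C, D}; union {A, B, C, D, F}; ε-closure = {S, A, B, C, D, F}.
Read 'b': S→{A}, A→{S, B}, B→∅, C→{C}, D→{B, C}, F→{A, C, D}; union {S, A, B, C, D}; ε-closure = {S, A, B, C, D, F}.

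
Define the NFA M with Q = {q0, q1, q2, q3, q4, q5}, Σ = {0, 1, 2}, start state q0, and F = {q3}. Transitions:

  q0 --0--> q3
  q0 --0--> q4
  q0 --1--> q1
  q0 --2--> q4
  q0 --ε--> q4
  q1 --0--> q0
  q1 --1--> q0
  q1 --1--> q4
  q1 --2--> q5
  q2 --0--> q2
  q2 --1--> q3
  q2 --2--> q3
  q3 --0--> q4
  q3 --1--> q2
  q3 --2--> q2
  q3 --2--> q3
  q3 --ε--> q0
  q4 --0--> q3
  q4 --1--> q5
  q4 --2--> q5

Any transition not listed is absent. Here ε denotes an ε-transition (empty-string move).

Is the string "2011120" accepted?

Start: ε-closure({q0}) = {q0, q4}.
Read '2': q0→{q4}, q4→{q5}; now {q4, q5}.
Read '0': q4→{q3}, q5→∅; union {q3}; ε-closure = {q0, q3, q4}.
Read '1': q0→{q1}, q3→{q2}, q4→{q5}; now {q1, q2, q5}.
Read '1': q1→{q0, q4}, q2→{q3}, q5→∅; now {q0, q3, q4}.
Read '1': q0→{q1}, q3→{q2}, q4→{q5}; now {q1, q2, q5}.
Read '2': q1→{q5}, q2→{q3}, q5→∅; union {q3, q5}; ε-closure = {q0, q3, q4, q5}.
Read '0': q0→{q3, q4}, q3→{q4}, q4→{q3}, q5→∅; union {q3, q4}; ε-closure = {q0, q3, q4}.
The final set {q0, q3, q4} contains the accepting state q3.

Yes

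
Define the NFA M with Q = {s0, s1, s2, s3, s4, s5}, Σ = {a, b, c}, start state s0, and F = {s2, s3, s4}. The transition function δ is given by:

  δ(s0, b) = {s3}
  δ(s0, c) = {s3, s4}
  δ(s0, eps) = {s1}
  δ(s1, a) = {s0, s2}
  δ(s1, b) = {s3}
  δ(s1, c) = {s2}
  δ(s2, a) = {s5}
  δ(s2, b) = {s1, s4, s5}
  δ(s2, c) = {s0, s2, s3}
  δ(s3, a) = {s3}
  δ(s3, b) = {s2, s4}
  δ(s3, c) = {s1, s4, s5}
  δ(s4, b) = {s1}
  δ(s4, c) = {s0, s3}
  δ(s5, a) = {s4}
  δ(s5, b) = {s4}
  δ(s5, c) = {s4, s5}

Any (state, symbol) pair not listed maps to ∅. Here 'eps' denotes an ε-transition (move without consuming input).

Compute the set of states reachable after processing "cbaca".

Start: ε-closure({s0}) = {s0, s1}.
Read 'c': {s0, s1} → {s2, s3, s4}.
Read 'b': {s2, s3, s4} → {s1, s2, s4, s5}.
Read 'a': {s1, s2, s4, s5} → {s0, s1, s2, s4, s5}.
Read 'c': {s0, s1, s2, s4, s5} → {s0, s1, s2, s3, s4, s5}.
Read 'a': {s0, s1, s2, s3, s4, s5} → {s0, s1, s2, s3, s4, s5}.

{s0, s1, s2, s3, s4, s5}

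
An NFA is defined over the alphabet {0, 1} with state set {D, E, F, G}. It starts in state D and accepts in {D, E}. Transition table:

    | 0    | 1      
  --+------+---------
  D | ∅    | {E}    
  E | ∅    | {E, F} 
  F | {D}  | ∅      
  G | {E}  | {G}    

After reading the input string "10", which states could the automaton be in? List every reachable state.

∅

Start in {D}.
Read '1': {D} → {E}.
Read '0': {E} → ∅.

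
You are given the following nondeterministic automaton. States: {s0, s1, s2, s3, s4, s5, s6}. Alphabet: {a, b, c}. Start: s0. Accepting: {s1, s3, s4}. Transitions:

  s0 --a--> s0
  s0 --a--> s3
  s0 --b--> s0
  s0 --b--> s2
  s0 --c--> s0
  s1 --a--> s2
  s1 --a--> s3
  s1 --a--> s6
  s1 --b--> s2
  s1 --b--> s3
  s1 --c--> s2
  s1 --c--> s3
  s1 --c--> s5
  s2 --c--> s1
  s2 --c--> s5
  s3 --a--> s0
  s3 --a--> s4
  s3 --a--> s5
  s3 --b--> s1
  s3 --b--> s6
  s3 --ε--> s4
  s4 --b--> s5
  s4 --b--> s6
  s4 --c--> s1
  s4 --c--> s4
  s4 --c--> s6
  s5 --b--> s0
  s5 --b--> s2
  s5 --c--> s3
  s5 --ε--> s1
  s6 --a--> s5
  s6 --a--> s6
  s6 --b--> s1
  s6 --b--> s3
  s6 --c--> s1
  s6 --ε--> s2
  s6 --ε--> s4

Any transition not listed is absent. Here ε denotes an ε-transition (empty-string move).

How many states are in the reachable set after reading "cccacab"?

7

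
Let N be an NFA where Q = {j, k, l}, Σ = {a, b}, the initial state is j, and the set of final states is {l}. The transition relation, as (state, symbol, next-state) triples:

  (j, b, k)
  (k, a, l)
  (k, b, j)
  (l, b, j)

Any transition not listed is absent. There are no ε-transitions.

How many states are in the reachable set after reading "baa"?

0

Start in {j}.
Read 'b': j→{k}; now {k}.
Read 'a': k→{l}; now {l}.
Read 'a': l→∅; now ∅.
That set has 0 states.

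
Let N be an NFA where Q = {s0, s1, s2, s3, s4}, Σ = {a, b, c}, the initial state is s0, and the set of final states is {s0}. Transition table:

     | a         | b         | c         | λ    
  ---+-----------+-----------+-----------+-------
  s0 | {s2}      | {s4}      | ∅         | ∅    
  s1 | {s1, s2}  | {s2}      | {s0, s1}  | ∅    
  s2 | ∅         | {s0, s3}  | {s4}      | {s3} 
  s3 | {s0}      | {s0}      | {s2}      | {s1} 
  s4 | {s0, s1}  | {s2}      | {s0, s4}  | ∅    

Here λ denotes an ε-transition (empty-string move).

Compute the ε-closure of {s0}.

Begin with {s0}.
No ε-moves leave this set, so the closure equals the set itself.

{s0}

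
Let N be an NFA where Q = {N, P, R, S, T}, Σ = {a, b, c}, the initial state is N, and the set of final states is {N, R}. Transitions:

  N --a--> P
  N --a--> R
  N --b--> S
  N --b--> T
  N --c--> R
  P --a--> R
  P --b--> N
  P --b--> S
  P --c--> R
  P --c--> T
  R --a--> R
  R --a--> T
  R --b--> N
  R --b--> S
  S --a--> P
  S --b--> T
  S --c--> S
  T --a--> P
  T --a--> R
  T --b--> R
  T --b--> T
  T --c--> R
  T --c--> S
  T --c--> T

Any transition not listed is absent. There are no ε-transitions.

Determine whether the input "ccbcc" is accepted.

Start in {N}.
Read 'c': {N} → {R}.
Read 'c': {R} → ∅.
The set is empty and remains empty for the remaining 3 symbols.
The final set ∅ contains no accepting state.

No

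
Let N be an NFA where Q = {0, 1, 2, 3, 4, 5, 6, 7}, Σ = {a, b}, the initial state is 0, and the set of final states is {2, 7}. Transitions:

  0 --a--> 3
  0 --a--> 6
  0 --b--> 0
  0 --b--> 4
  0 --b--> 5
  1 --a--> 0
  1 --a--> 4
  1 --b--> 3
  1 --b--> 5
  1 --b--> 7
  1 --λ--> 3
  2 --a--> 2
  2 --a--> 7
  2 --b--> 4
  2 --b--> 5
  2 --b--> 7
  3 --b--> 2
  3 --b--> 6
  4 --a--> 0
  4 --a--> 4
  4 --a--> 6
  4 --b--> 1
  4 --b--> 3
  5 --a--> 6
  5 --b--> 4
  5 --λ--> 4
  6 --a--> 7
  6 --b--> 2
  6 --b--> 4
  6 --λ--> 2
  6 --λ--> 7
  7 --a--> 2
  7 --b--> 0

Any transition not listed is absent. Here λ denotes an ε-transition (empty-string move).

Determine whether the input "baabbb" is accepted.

Start in {0}.
Read 'b': {0} → {0, 4, 5}.
Read 'a': {0, 4, 5} → {0, 2, 3, 4, 6, 7}.
Read 'a': {0, 2, 3, 4, 6, 7} → {0, 2, 3, 4, 6, 7}.
Read 'b': {0, 2, 3, 4, 6, 7} → {0, 1, 2, 3, 4, 5, 6, 7}.
Read 'b': {0, 1, 2, 3, 4, 5, 6, 7} → {0, 1, 2, 3, 4, 5, 6, 7}.
Read 'b': {0, 1, 2, 3, 4, 5, 6, 7} → {0, 1, 2, 3, 4, 5, 6, 7}.
The final set {0, 1, 2, 3, 4, 5, 6, 7} contains the accepting states 2, 7.

Yes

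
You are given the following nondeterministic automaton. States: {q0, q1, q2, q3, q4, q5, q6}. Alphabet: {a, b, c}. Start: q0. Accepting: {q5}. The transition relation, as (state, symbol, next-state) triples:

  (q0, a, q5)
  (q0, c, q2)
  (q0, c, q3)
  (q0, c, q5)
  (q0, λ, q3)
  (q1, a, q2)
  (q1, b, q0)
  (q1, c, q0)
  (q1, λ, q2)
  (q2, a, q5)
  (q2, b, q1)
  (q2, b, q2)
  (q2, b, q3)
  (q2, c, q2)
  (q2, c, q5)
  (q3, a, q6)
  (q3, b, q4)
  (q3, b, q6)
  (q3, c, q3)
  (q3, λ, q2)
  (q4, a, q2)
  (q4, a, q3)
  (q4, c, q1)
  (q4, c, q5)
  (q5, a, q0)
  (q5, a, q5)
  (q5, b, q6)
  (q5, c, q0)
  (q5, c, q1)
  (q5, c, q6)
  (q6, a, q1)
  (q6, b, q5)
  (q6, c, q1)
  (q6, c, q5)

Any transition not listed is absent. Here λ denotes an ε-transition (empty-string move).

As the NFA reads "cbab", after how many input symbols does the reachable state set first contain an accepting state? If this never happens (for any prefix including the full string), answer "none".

Start: ε-closure({q0}) = {q0, q2, q3}.
Read 'c': q0→{q2, q3, q5}, q2→{q2, q5}, q3→{q3}; now {q2, q3, q5}.
None of the earlier sets intersect F, but {q2, q3, q5} does.

1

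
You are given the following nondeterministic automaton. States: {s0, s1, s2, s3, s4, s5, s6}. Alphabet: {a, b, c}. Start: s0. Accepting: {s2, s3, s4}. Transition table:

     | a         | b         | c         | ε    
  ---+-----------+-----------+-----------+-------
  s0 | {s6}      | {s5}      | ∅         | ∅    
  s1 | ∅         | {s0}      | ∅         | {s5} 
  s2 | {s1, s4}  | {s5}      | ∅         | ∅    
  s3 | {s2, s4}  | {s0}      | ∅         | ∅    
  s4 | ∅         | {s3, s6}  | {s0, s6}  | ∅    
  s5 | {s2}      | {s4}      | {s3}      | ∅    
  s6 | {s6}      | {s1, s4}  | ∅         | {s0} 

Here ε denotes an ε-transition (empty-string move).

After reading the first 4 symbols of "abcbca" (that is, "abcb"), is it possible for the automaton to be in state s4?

Yes

Start in {s0}.
Read 'a': {s0} → {s0, s6}.
Read 'b': {s0, s6} → {s1, s4, s5}.
Read 'c': {s1, s4, s5} → {s0, s3, s6}.
Read 'b': {s0, s3, s6} → {s0, s1, s4, s5}.
State s4 is in {s0, s1, s4, s5}.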